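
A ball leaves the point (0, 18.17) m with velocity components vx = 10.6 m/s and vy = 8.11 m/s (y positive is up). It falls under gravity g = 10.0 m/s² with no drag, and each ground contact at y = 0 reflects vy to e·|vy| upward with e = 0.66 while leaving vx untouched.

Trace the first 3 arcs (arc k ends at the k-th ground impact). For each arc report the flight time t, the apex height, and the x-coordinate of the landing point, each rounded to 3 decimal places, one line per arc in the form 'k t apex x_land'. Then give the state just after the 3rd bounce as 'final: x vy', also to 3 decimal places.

Arc 1: start y=18.170, vy=8.110 → t=2.883, apex=21.459, x_land=30.556, impact vy=-20.716
  bounce: vy ← 0.66·20.716 = 13.673
Arc 2: start y=0.000, vy=13.673 → t=2.735, apex=9.347, x_land=59.543, impact vy=-13.673
  bounce: vy ← 0.66·13.673 = 9.024
Arc 3: start y=0.000, vy=9.024 → t=1.805, apex=4.072, x_land=78.674, impact vy=-9.024
  bounce: vy ← 0.66·9.024 = 5.956

1 2.883 21.459 30.556
2 2.735 9.347 59.543
3 1.805 4.072 78.674
final: 78.674 5.956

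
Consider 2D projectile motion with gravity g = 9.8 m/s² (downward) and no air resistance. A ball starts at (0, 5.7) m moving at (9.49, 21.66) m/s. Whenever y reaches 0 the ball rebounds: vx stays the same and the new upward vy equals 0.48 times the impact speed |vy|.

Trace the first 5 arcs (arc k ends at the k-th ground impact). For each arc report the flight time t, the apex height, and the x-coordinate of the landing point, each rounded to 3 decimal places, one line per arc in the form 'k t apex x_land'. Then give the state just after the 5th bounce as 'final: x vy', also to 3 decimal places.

Arc 1: start y=5.700, vy=21.660 → t=4.670, apex=29.637, x_land=44.314, impact vy=-24.101
  bounce: vy ← 0.48·24.101 = 11.569
Arc 2: start y=0.000, vy=11.569 → t=2.361, apex=6.828, x_land=66.719, impact vy=-11.569
  bounce: vy ← 0.48·11.569 = 5.553
Arc 3: start y=0.000, vy=5.553 → t=1.133, apex=1.573, x_land=77.474, impact vy=-5.553
  bounce: vy ← 0.48·5.553 = 2.665
Arc 4: start y=0.000, vy=2.665 → t=0.544, apex=0.362, x_land=82.636, impact vy=-2.665
  bounce: vy ← 0.48·2.665 = 1.279
Arc 5: start y=0.000, vy=1.279 → t=0.261, apex=0.084, x_land=85.114, impact vy=-1.279
  bounce: vy ← 0.48·1.279 = 0.614

1 4.670 29.637 44.314
2 2.361 6.828 66.719
3 1.133 1.573 77.474
4 0.544 0.362 82.636
5 0.261 0.084 85.114
final: 85.114 0.614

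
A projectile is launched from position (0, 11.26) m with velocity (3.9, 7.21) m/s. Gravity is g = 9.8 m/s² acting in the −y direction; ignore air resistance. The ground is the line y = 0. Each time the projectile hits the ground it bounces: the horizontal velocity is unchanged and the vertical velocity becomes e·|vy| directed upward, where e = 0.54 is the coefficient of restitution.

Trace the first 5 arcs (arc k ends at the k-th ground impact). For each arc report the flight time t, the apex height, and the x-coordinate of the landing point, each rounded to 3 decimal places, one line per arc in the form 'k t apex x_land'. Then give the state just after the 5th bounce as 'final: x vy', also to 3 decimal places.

1 2.421 13.912 9.441
2 1.820 4.057 16.538
3 0.983 1.183 20.371
4 0.531 0.345 22.440
5 0.287 0.101 23.558
final: 23.558 0.758

Arc 1: start y=11.260, vy=7.210 → t=2.421, apex=13.912, x_land=9.441, impact vy=-16.513
  bounce: vy ← 0.54·16.513 = 8.917
Arc 2: start y=0.000, vy=8.917 → t=1.820, apex=4.057, x_land=16.538, impact vy=-8.917
  bounce: vy ← 0.54·8.917 = 4.815
Arc 3: start y=0.000, vy=4.815 → t=0.983, apex=1.183, x_land=20.371, impact vy=-4.815
  bounce: vy ← 0.54·4.815 = 2.600
Arc 4: start y=0.000, vy=2.600 → t=0.531, apex=0.345, x_land=22.440, impact vy=-2.600
  bounce: vy ← 0.54·2.600 = 1.404
Arc 5: start y=0.000, vy=1.404 → t=0.287, apex=0.101, x_land=23.558, impact vy=-1.404
  bounce: vy ← 0.54·1.404 = 0.758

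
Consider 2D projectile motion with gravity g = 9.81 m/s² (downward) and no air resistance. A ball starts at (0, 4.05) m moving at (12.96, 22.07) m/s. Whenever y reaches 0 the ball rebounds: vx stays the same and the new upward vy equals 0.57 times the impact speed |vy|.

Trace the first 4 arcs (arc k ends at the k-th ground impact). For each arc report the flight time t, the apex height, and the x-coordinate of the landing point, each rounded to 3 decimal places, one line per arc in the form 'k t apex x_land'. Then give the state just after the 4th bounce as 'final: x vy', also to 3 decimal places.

1 4.676 28.876 60.602
2 2.766 9.382 96.449
3 1.577 3.048 116.882
4 0.899 0.990 128.529
final: 128.529 2.513

Arc 1: start y=4.050, vy=22.070 → t=4.676, apex=28.876, x_land=60.602, impact vy=-23.802
  bounce: vy ← 0.57·23.802 = 13.567
Arc 2: start y=0.000, vy=13.567 → t=2.766, apex=9.382, x_land=96.449, impact vy=-13.567
  bounce: vy ← 0.57·13.567 = 7.733
Arc 3: start y=0.000, vy=7.733 → t=1.577, apex=3.048, x_land=116.882, impact vy=-7.733
  bounce: vy ← 0.57·7.733 = 4.408
Arc 4: start y=0.000, vy=4.408 → t=0.899, apex=0.990, x_land=128.529, impact vy=-4.408
  bounce: vy ← 0.57·4.408 = 2.513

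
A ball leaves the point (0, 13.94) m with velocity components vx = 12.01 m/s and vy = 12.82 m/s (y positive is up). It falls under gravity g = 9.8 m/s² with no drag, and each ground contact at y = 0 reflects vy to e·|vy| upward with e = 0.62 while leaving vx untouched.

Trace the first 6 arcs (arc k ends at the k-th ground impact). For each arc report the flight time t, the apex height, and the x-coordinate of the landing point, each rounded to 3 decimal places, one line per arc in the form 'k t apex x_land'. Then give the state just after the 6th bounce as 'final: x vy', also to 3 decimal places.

1 3.443 22.325 41.347
2 2.647 8.582 73.135
3 1.641 3.299 92.844
4 1.017 1.268 105.063
5 0.631 0.487 112.639
6 0.391 0.187 117.336
final: 117.336 1.188

Arc 1: start y=13.940, vy=12.820 → t=3.443, apex=22.325, x_land=41.347, impact vy=-20.918
  bounce: vy ← 0.62·20.918 = 12.969
Arc 2: start y=0.000, vy=12.969 → t=2.647, apex=8.582, x_land=73.135, impact vy=-12.969
  bounce: vy ← 0.62·12.969 = 8.041
Arc 3: start y=0.000, vy=8.041 → t=1.641, apex=3.299, x_land=92.844, impact vy=-8.041
  bounce: vy ← 0.62·8.041 = 4.985
Arc 4: start y=0.000, vy=4.985 → t=1.017, apex=1.268, x_land=105.063, impact vy=-4.985
  bounce: vy ← 0.62·4.985 = 3.091
Arc 5: start y=0.000, vy=3.091 → t=0.631, apex=0.487, x_land=112.639, impact vy=-3.091
  bounce: vy ← 0.62·3.091 = 1.916
Arc 6: start y=0.000, vy=1.916 → t=0.391, apex=0.187, x_land=117.336, impact vy=-1.916
  bounce: vy ← 0.62·1.916 = 1.188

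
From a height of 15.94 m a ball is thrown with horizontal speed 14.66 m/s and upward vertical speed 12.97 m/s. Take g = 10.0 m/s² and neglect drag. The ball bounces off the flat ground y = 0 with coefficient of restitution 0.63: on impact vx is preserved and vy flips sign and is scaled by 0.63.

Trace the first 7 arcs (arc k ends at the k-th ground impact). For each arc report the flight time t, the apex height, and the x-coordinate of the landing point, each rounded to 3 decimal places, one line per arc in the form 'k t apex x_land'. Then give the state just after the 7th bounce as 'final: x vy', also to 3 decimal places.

1 3.504 24.351 51.367
2 2.781 9.665 92.131
3 1.752 3.836 117.812
4 1.104 1.523 133.991
5 0.695 0.604 144.184
6 0.438 0.240 150.606
7 0.276 0.095 154.651
final: 154.651 0.869

Arc 1: start y=15.940, vy=12.970 → t=3.504, apex=24.351, x_land=51.367, impact vy=-22.069
  bounce: vy ← 0.63·22.069 = 13.903
Arc 2: start y=0.000, vy=13.903 → t=2.781, apex=9.665, x_land=92.131, impact vy=-13.903
  bounce: vy ← 0.63·13.903 = 8.759
Arc 3: start y=0.000, vy=8.759 → t=1.752, apex=3.836, x_land=117.812, impact vy=-8.759
  bounce: vy ← 0.63·8.759 = 5.518
Arc 4: start y=0.000, vy=5.518 → t=1.104, apex=1.523, x_land=133.991, impact vy=-5.518
  bounce: vy ← 0.63·5.518 = 3.476
Arc 5: start y=0.000, vy=3.476 → t=0.695, apex=0.604, x_land=144.184, impact vy=-3.476
  bounce: vy ← 0.63·3.476 = 2.190
Arc 6: start y=0.000, vy=2.190 → t=0.438, apex=0.240, x_land=150.606, impact vy=-2.190
  bounce: vy ← 0.63·2.190 = 1.380
Arc 7: start y=0.000, vy=1.380 → t=0.276, apex=0.095, x_land=154.651, impact vy=-1.380
  bounce: vy ← 0.63·1.380 = 0.869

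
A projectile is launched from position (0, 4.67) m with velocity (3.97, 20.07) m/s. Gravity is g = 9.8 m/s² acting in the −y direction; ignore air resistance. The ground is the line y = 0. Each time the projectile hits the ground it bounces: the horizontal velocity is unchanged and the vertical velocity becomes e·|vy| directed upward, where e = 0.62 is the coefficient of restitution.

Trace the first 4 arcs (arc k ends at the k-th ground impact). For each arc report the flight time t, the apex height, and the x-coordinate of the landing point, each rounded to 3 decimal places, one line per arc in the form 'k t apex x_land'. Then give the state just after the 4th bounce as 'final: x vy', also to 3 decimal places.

Arc 1: start y=4.670, vy=20.070 → t=4.317, apex=25.221, x_land=17.137, impact vy=-22.234
  bounce: vy ← 0.62·22.234 = 13.785
Arc 2: start y=0.000, vy=13.785 → t=2.813, apex=9.695, x_land=28.306, impact vy=-13.785
  bounce: vy ← 0.62·13.785 = 8.547
Arc 3: start y=0.000, vy=8.547 → t=1.744, apex=3.727, x_land=35.230, impact vy=-8.547
  bounce: vy ← 0.62·8.547 = 5.299
Arc 4: start y=0.000, vy=5.299 → t=1.081, apex=1.433, x_land=39.524, impact vy=-5.299
  bounce: vy ← 0.62·5.299 = 3.285

1 4.317 25.221 17.137
2 2.813 9.695 28.306
3 1.744 3.727 35.230
4 1.081 1.433 39.524
final: 39.524 3.285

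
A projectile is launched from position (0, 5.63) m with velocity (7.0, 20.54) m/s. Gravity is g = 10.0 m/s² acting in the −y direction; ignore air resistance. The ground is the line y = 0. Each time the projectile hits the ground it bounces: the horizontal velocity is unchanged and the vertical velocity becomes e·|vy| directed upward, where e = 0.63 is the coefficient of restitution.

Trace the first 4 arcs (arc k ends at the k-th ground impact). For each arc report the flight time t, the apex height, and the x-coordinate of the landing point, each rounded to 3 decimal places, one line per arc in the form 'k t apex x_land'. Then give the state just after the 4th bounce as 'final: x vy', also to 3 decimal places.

1 4.366 26.725 30.561
2 2.913 10.607 50.952
3 1.835 4.210 63.799
4 1.156 1.671 71.892
final: 71.892 3.642

Arc 1: start y=5.630, vy=20.540 → t=4.366, apex=26.725, x_land=30.561, impact vy=-23.119
  bounce: vy ← 0.63·23.119 = 14.565
Arc 2: start y=0.000, vy=14.565 → t=2.913, apex=10.607, x_land=50.952, impact vy=-14.565
  bounce: vy ← 0.63·14.565 = 9.176
Arc 3: start y=0.000, vy=9.176 → t=1.835, apex=4.210, x_land=63.799, impact vy=-9.176
  bounce: vy ← 0.63·9.176 = 5.781
Arc 4: start y=0.000, vy=5.781 → t=1.156, apex=1.671, x_land=71.892, impact vy=-5.781
  bounce: vy ← 0.63·5.781 = 3.642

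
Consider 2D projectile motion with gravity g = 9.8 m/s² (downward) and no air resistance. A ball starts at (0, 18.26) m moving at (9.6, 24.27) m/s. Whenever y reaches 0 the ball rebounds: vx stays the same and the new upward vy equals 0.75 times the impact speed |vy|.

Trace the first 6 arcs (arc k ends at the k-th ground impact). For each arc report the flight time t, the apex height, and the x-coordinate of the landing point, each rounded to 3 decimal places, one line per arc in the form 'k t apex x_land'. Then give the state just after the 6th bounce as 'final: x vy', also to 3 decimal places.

1 5.617 48.313 53.919
2 4.710 27.176 99.135
3 3.533 15.286 133.047
4 2.649 8.599 158.482
5 1.987 4.837 177.557
6 1.490 2.721 191.864
final: 191.864 5.477

Arc 1: start y=18.260, vy=24.270 → t=5.617, apex=48.313, x_land=53.919, impact vy=-30.772
  bounce: vy ← 0.75·30.772 = 23.079
Arc 2: start y=0.000, vy=23.079 → t=4.710, apex=27.176, x_land=99.135, impact vy=-23.079
  bounce: vy ← 0.75·23.079 = 17.309
Arc 3: start y=0.000, vy=17.309 → t=3.533, apex=15.286, x_land=133.047, impact vy=-17.309
  bounce: vy ← 0.75·17.309 = 12.982
Arc 4: start y=0.000, vy=12.982 → t=2.649, apex=8.599, x_land=158.482, impact vy=-12.982
  bounce: vy ← 0.75·12.982 = 9.737
Arc 5: start y=0.000, vy=9.737 → t=1.987, apex=4.837, x_land=177.557, impact vy=-9.737
  bounce: vy ← 0.75·9.737 = 7.302
Arc 6: start y=0.000, vy=7.302 → t=1.490, apex=2.721, x_land=191.864, impact vy=-7.302
  bounce: vy ← 0.75·7.302 = 5.477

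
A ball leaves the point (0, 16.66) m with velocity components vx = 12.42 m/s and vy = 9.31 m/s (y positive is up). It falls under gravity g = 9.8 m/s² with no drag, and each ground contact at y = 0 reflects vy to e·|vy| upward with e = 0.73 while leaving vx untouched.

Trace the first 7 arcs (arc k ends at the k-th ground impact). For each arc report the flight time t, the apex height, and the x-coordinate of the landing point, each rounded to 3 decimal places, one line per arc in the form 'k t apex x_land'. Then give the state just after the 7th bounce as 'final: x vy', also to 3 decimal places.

1 3.024 21.082 37.561
2 3.028 11.235 75.174
3 2.211 5.987 102.631
4 1.614 3.190 122.675
5 1.178 1.700 137.307
6 0.860 0.906 147.988
7 0.628 0.483 155.786
final: 155.786 2.246

Arc 1: start y=16.660, vy=9.310 → t=3.024, apex=21.082, x_land=37.561, impact vy=-20.328
  bounce: vy ← 0.73·20.328 = 14.839
Arc 2: start y=0.000, vy=14.839 → t=3.028, apex=11.235, x_land=75.174, impact vy=-14.839
  bounce: vy ← 0.73·14.839 = 10.833
Arc 3: start y=0.000, vy=10.833 → t=2.211, apex=5.987, x_land=102.631, impact vy=-10.833
  bounce: vy ← 0.73·10.833 = 7.908
Arc 4: start y=0.000, vy=7.908 → t=1.614, apex=3.190, x_land=122.675, impact vy=-7.908
  bounce: vy ← 0.73·7.908 = 5.773
Arc 5: start y=0.000, vy=5.773 → t=1.178, apex=1.700, x_land=137.307, impact vy=-5.773
  bounce: vy ← 0.73·5.773 = 4.214
Arc 6: start y=0.000, vy=4.214 → t=0.860, apex=0.906, x_land=147.988, impact vy=-4.214
  bounce: vy ← 0.73·4.214 = 3.076
Arc 7: start y=0.000, vy=3.076 → t=0.628, apex=0.483, x_land=155.786, impact vy=-3.076
  bounce: vy ← 0.73·3.076 = 2.246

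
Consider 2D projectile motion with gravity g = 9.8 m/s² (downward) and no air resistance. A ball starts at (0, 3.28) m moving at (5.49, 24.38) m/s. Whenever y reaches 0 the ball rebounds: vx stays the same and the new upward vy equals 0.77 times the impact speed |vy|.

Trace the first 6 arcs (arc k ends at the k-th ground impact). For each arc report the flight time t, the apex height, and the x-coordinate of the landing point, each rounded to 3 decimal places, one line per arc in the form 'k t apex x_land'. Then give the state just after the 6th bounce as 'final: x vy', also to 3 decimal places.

1 5.107 33.606 28.035
2 4.033 19.925 50.176
3 3.105 11.813 67.225
4 2.391 7.004 80.353
5 1.841 4.153 90.461
6 1.418 2.462 98.244
final: 98.244 5.349

Arc 1: start y=3.280, vy=24.380 → t=5.107, apex=33.606, x_land=28.035, impact vy=-25.665
  bounce: vy ← 0.77·25.665 = 19.762
Arc 2: start y=0.000, vy=19.762 → t=4.033, apex=19.925, x_land=50.176, impact vy=-19.762
  bounce: vy ← 0.77·19.762 = 15.217
Arc 3: start y=0.000, vy=15.217 → t=3.105, apex=11.813, x_land=67.225, impact vy=-15.217
  bounce: vy ← 0.77·15.217 = 11.717
Arc 4: start y=0.000, vy=11.717 → t=2.391, apex=7.004, x_land=80.353, impact vy=-11.717
  bounce: vy ← 0.77·11.717 = 9.022
Arc 5: start y=0.000, vy=9.022 → t=1.841, apex=4.153, x_land=90.461, impact vy=-9.022
  bounce: vy ← 0.77·9.022 = 6.947
Arc 6: start y=0.000, vy=6.947 → t=1.418, apex=2.462, x_land=98.244, impact vy=-6.947
  bounce: vy ← 0.77·6.947 = 5.349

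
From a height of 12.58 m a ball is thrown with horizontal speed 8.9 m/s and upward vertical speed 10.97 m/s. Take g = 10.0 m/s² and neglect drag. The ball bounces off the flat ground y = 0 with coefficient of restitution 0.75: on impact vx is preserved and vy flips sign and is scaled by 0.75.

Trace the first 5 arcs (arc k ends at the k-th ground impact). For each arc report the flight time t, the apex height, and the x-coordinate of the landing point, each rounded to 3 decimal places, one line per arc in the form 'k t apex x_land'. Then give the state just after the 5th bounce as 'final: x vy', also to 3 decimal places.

1 3.026 18.597 26.928
2 2.893 10.461 52.674
3 2.170 5.884 71.984
4 1.627 3.310 86.466
5 1.220 1.862 97.328
final: 97.328 4.577

Arc 1: start y=12.580, vy=10.970 → t=3.026, apex=18.597, x_land=26.928, impact vy=-19.286
  bounce: vy ← 0.75·19.286 = 14.464
Arc 2: start y=0.000, vy=14.464 → t=2.893, apex=10.461, x_land=52.674, impact vy=-14.464
  bounce: vy ← 0.75·14.464 = 10.848
Arc 3: start y=0.000, vy=10.848 → t=2.170, apex=5.884, x_land=71.984, impact vy=-10.848
  bounce: vy ← 0.75·10.848 = 8.136
Arc 4: start y=0.000, vy=8.136 → t=1.627, apex=3.310, x_land=86.466, impact vy=-8.136
  bounce: vy ← 0.75·8.136 = 6.102
Arc 5: start y=0.000, vy=6.102 → t=1.220, apex=1.862, x_land=97.328, impact vy=-6.102
  bounce: vy ← 0.75·6.102 = 4.577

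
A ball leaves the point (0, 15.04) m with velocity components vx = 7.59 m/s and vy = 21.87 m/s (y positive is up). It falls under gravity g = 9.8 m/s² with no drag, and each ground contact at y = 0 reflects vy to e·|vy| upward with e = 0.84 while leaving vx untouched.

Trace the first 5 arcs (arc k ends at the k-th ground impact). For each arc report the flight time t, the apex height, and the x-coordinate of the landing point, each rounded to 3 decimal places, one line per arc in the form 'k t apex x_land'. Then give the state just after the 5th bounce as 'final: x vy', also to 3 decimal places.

1 5.069 39.443 38.472
2 4.766 27.831 74.650
3 4.004 19.637 105.039
4 3.363 13.856 130.565
5 2.825 9.777 152.008
final: 152.008 11.628

Arc 1: start y=15.040, vy=21.870 → t=5.069, apex=39.443, x_land=38.472, impact vy=-27.804
  bounce: vy ← 0.84·27.804 = 23.356
Arc 2: start y=0.000, vy=23.356 → t=4.766, apex=27.831, x_land=74.650, impact vy=-23.356
  bounce: vy ← 0.84·23.356 = 19.619
Arc 3: start y=0.000, vy=19.619 → t=4.004, apex=19.637, x_land=105.039, impact vy=-19.619
  bounce: vy ← 0.84·19.619 = 16.480
Arc 4: start y=0.000, vy=16.480 → t=3.363, apex=13.856, x_land=130.565, impact vy=-16.480
  bounce: vy ← 0.84·16.480 = 13.843
Arc 5: start y=0.000, vy=13.843 → t=2.825, apex=9.777, x_land=152.008, impact vy=-13.843
  bounce: vy ← 0.84·13.843 = 11.628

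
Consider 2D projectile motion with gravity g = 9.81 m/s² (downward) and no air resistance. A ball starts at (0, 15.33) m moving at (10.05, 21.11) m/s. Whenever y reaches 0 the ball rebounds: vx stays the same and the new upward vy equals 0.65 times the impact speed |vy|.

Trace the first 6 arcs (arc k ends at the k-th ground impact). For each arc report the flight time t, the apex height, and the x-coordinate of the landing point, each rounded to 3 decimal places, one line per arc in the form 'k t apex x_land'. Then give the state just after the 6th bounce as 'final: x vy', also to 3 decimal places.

1 4.937 38.043 49.615
2 3.620 16.073 86.001
3 2.353 6.791 109.651
4 1.530 2.869 125.024
5 0.994 1.212 135.017
6 0.646 0.512 141.512
final: 141.512 2.060

Arc 1: start y=15.330, vy=21.110 → t=4.937, apex=38.043, x_land=49.615, impact vy=-27.320
  bounce: vy ← 0.65·27.320 = 17.758
Arc 2: start y=0.000, vy=17.758 → t=3.620, apex=16.073, x_land=86.001, impact vy=-17.758
  bounce: vy ← 0.65·17.758 = 11.543
Arc 3: start y=0.000, vy=11.543 → t=2.353, apex=6.791, x_land=109.651, impact vy=-11.543
  bounce: vy ← 0.65·11.543 = 7.503
Arc 4: start y=0.000, vy=7.503 → t=1.530, apex=2.869, x_land=125.024, impact vy=-7.503
  bounce: vy ← 0.65·7.503 = 4.877
Arc 5: start y=0.000, vy=4.877 → t=0.994, apex=1.212, x_land=135.017, impact vy=-4.877
  bounce: vy ← 0.65·4.877 = 3.170
Arc 6: start y=0.000, vy=3.170 → t=0.646, apex=0.512, x_land=141.512, impact vy=-3.170
  bounce: vy ← 0.65·3.170 = 2.060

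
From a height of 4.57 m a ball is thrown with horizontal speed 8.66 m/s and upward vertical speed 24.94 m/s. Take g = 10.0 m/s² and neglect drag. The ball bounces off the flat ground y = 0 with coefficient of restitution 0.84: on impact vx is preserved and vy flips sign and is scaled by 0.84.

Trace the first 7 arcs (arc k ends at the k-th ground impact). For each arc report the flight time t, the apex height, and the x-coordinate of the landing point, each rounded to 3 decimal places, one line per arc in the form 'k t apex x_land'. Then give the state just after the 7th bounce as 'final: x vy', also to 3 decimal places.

Arc 1: start y=4.570, vy=24.940 → t=5.165, apex=35.670, x_land=44.729, impact vy=-26.710
  bounce: vy ← 0.84·26.710 = 22.436
Arc 2: start y=0.000, vy=22.436 → t=4.487, apex=25.169, x_land=83.588, impact vy=-22.436
  bounce: vy ← 0.84·22.436 = 18.846
Arc 3: start y=0.000, vy=18.846 → t=3.769, apex=17.759, x_land=116.230, impact vy=-18.846
  bounce: vy ← 0.84·18.846 = 15.831
Arc 4: start y=0.000, vy=15.831 → t=3.166, apex=12.531, x_land=143.649, impact vy=-15.831
  bounce: vy ← 0.84·15.831 = 13.298
Arc 5: start y=0.000, vy=13.298 → t=2.660, apex=8.842, x_land=166.681, impact vy=-13.298
  bounce: vy ← 0.84·13.298 = 11.170
Arc 6: start y=0.000, vy=11.170 → t=2.234, apex=6.239, x_land=186.028, impact vy=-11.170
  bounce: vy ← 0.84·11.170 = 9.383
Arc 7: start y=0.000, vy=9.383 → t=1.877, apex=4.402, x_land=202.279, impact vy=-9.383
  bounce: vy ← 0.84·9.383 = 7.882

1 5.165 35.670 44.729
2 4.487 25.169 83.588
3 3.769 17.759 116.230
4 3.166 12.531 143.649
5 2.660 8.842 166.681
6 2.234 6.239 186.028
7 1.877 4.402 202.279
final: 202.279 7.882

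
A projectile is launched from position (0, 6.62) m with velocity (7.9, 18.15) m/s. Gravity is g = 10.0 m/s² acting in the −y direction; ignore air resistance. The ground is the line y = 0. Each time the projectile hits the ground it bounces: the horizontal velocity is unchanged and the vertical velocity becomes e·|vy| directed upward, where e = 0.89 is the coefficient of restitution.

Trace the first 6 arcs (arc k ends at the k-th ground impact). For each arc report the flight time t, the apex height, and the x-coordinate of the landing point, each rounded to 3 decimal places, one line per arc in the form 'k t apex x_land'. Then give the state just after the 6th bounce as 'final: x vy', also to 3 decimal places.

Arc 1: start y=6.620, vy=18.150 → t=3.964, apex=23.091, x_land=31.316, impact vy=-21.490
  bounce: vy ← 0.89·21.490 = 19.126
Arc 2: start y=0.000, vy=19.126 → t=3.825, apex=18.290, x_land=61.535, impact vy=-19.126
  bounce: vy ← 0.89·19.126 = 17.022
Arc 3: start y=0.000, vy=17.022 → t=3.404, apex=14.488, x_land=88.430, impact vy=-17.022
  bounce: vy ← 0.89·17.022 = 15.150
Arc 4: start y=0.000, vy=15.150 → t=3.030, apex=11.476, x_land=112.367, impact vy=-15.150
  bounce: vy ← 0.89·15.150 = 13.483
Arc 5: start y=0.000, vy=13.483 → t=2.697, apex=9.090, x_land=133.671, impact vy=-13.483
  bounce: vy ← 0.89·13.483 = 12.000
Arc 6: start y=0.000, vy=12.000 → t=2.400, apex=7.200, x_land=152.631, impact vy=-12.000
  bounce: vy ← 0.89·12.000 = 10.680

1 3.964 23.091 31.316
2 3.825 18.290 61.535
3 3.404 14.488 88.430
4 3.030 11.476 112.367
5 2.697 9.090 133.671
6 2.400 7.200 152.631
final: 152.631 10.680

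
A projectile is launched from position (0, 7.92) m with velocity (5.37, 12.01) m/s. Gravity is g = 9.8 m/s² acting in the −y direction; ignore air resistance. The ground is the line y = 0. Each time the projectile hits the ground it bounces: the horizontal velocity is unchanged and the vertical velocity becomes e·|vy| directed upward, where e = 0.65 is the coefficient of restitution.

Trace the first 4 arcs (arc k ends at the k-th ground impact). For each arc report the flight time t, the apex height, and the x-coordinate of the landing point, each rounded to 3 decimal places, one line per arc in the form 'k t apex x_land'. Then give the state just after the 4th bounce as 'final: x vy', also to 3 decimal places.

Arc 1: start y=7.920, vy=12.010 → t=2.991, apex=15.279, x_land=16.064, impact vy=-17.305
  bounce: vy ← 0.65·17.305 = 11.248
Arc 2: start y=0.000, vy=11.248 → t=2.296, apex=6.455, x_land=28.391, impact vy=-11.248
  bounce: vy ← 0.65·11.248 = 7.311
Arc 3: start y=0.000, vy=7.311 → t=1.492, apex=2.727, x_land=36.404, impact vy=-7.311
  bounce: vy ← 0.65·7.311 = 4.752
Arc 4: start y=0.000, vy=4.752 → t=0.970, apex=1.152, x_land=41.612, impact vy=-4.752
  bounce: vy ← 0.65·4.752 = 3.089

1 2.991 15.279 16.064
2 2.296 6.455 28.391
3 1.492 2.727 36.404
4 0.970 1.152 41.612
final: 41.612 3.089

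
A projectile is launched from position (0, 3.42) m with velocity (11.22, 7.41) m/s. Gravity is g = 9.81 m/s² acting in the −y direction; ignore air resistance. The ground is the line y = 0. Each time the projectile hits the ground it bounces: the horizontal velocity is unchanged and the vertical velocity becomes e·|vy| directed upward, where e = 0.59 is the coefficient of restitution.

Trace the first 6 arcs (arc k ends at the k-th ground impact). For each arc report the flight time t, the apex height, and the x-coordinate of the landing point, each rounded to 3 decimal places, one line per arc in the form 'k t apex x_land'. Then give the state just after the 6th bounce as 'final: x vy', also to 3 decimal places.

Arc 1: start y=3.420, vy=7.410 → t=1.881, apex=6.219, x_land=21.108, impact vy=-11.046
  bounce: vy ← 0.59·11.046 = 6.517
Arc 2: start y=0.000, vy=6.517 → t=1.329, apex=2.165, x_land=36.016, impact vy=-6.517
  bounce: vy ← 0.59·6.517 = 3.845
Arc 3: start y=0.000, vy=3.845 → t=0.784, apex=0.754, x_land=44.811, impact vy=-3.845
  bounce: vy ← 0.59·3.845 = 2.269
Arc 4: start y=0.000, vy=2.269 → t=0.463, apex=0.262, x_land=50.000, impact vy=-2.269
  bounce: vy ← 0.59·2.269 = 1.338
Arc 5: start y=0.000, vy=1.338 → t=0.273, apex=0.091, x_land=53.062, impact vy=-1.338
  bounce: vy ← 0.59·1.338 = 0.790
Arc 6: start y=0.000, vy=0.790 → t=0.161, apex=0.032, x_land=54.868, impact vy=-0.790
  bounce: vy ← 0.59·0.790 = 0.466

1 1.881 6.219 21.108
2 1.329 2.165 36.016
3 0.784 0.754 44.811
4 0.463 0.262 50.000
5 0.273 0.091 53.062
6 0.161 0.032 54.868
final: 54.868 0.466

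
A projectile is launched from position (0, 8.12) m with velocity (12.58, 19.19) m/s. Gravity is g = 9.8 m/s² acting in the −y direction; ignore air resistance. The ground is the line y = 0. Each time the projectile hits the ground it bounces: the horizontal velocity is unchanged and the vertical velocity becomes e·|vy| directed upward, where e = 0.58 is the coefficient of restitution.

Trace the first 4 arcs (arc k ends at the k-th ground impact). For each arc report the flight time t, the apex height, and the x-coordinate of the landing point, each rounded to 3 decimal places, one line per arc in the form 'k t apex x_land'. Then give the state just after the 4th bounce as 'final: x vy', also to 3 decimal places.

Arc 1: start y=8.120, vy=19.190 → t=4.302, apex=26.909, x_land=54.114, impact vy=-22.965
  bounce: vy ← 0.58·22.965 = 13.320
Arc 2: start y=0.000, vy=13.320 → t=2.718, apex=9.052, x_land=88.311, impact vy=-13.320
  bounce: vy ← 0.58·13.320 = 7.726
Arc 3: start y=0.000, vy=7.726 → t=1.577, apex=3.045, x_land=108.145, impact vy=-7.726
  bounce: vy ← 0.58·7.726 = 4.481
Arc 4: start y=0.000, vy=4.481 → t=0.914, apex=1.024, x_land=119.649, impact vy=-4.481
  bounce: vy ← 0.58·4.481 = 2.599

1 4.302 26.909 54.114
2 2.718 9.052 88.311
3 1.577 3.045 108.145
4 0.914 1.024 119.649
final: 119.649 2.599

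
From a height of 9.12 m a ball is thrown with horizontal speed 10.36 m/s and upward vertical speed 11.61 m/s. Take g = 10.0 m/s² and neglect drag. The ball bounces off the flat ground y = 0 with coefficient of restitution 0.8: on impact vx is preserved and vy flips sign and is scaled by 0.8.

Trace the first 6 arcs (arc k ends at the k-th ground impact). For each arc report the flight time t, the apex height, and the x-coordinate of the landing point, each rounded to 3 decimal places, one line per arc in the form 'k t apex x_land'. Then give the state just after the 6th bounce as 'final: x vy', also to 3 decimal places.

Arc 1: start y=9.120, vy=11.610 → t=2.942, apex=15.860, x_land=30.479, impact vy=-17.810
  bounce: vy ← 0.8·17.810 = 14.248
Arc 2: start y=0.000, vy=14.248 → t=2.850, apex=10.150, x_land=60.001, impact vy=-14.248
  bounce: vy ← 0.8·14.248 = 11.398
Arc 3: start y=0.000, vy=11.398 → t=2.280, apex=6.496, x_land=83.618, impact vy=-11.398
  bounce: vy ← 0.8·11.398 = 9.119
Arc 4: start y=0.000, vy=9.119 → t=1.824, apex=4.158, x_land=102.512, impact vy=-9.119
  bounce: vy ← 0.8·9.119 = 7.295
Arc 5: start y=0.000, vy=7.295 → t=1.459, apex=2.661, x_land=117.627, impact vy=-7.295
  bounce: vy ← 0.8·7.295 = 5.836
Arc 6: start y=0.000, vy=5.836 → t=1.167, apex=1.703, x_land=129.719, impact vy=-5.836
  bounce: vy ← 0.8·5.836 = 4.669

1 2.942 15.860 30.479
2 2.850 10.150 60.001
3 2.280 6.496 83.618
4 1.824 4.158 102.512
5 1.459 2.661 117.627
6 1.167 1.703 129.719
final: 129.719 4.669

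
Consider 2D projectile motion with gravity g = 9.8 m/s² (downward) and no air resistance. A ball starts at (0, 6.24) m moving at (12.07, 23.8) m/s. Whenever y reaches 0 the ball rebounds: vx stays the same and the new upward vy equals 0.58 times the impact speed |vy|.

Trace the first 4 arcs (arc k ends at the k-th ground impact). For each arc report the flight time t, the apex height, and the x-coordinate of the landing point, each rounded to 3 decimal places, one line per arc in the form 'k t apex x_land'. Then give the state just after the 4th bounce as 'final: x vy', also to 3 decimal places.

1 5.107 35.140 61.636
2 3.106 11.821 99.130
3 1.802 3.977 120.877
4 1.045 1.338 133.490
final: 133.490 2.970

Arc 1: start y=6.240, vy=23.800 → t=5.107, apex=35.140, x_land=61.636, impact vy=-26.244
  bounce: vy ← 0.58·26.244 = 15.221
Arc 2: start y=0.000, vy=15.221 → t=3.106, apex=11.821, x_land=99.130, impact vy=-15.221
  bounce: vy ← 0.58·15.221 = 8.828
Arc 3: start y=0.000, vy=8.828 → t=1.802, apex=3.977, x_land=120.877, impact vy=-8.828
  bounce: vy ← 0.58·8.828 = 5.121
Arc 4: start y=0.000, vy=5.121 → t=1.045, apex=1.338, x_land=133.490, impact vy=-5.121
  bounce: vy ← 0.58·5.121 = 2.970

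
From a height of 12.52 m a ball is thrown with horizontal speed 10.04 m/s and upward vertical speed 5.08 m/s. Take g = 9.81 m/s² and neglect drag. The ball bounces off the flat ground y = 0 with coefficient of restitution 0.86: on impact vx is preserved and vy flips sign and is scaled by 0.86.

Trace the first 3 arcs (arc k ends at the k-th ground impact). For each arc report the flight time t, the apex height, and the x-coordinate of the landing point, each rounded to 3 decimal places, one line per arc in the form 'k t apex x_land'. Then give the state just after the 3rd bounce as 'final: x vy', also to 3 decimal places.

Arc 1: start y=12.520, vy=5.080 → t=2.197, apex=13.835, x_land=22.061, impact vy=-16.476
  bounce: vy ← 0.86·16.476 = 14.169
Arc 2: start y=0.000, vy=14.169 → t=2.889, apex=10.233, x_land=51.064, impact vy=-14.169
  bounce: vy ← 0.86·14.169 = 12.185
Arc 3: start y=0.000, vy=12.185 → t=2.484, apex=7.568, x_land=76.006, impact vy=-12.185
  bounce: vy ← 0.86·12.185 = 10.479

1 2.197 13.835 22.061
2 2.889 10.233 51.064
3 2.484 7.568 76.006
final: 76.006 10.479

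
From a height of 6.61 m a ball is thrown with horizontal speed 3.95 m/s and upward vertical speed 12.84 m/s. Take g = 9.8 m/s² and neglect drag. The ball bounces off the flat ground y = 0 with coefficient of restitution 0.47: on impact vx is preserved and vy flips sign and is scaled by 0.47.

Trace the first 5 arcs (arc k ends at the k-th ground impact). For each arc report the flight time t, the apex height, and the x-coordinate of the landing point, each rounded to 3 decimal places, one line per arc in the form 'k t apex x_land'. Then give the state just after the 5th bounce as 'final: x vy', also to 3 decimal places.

Arc 1: start y=6.610, vy=12.840 → t=3.061, apex=15.022, x_land=12.091, impact vy=-17.159
  bounce: vy ← 0.47·17.159 = 8.065
Arc 2: start y=0.000, vy=8.065 → t=1.646, apex=3.318, x_land=18.592, impact vy=-8.065
  bounce: vy ← 0.47·8.065 = 3.790
Arc 3: start y=0.000, vy=3.790 → t=0.774, apex=0.733, x_land=21.648, impact vy=-3.790
  bounce: vy ← 0.47·3.790 = 1.781
Arc 4: start y=0.000, vy=1.781 → t=0.364, apex=0.162, x_land=23.084, impact vy=-1.781
  bounce: vy ← 0.47·1.781 = 0.837
Arc 5: start y=0.000, vy=0.837 → t=0.171, apex=0.036, x_land=23.759, impact vy=-0.837
  bounce: vy ← 0.47·0.837 = 0.394

1 3.061 15.022 12.091
2 1.646 3.318 18.592
3 0.774 0.733 21.648
4 0.364 0.162 23.084
5 0.171 0.036 23.759
final: 23.759 0.394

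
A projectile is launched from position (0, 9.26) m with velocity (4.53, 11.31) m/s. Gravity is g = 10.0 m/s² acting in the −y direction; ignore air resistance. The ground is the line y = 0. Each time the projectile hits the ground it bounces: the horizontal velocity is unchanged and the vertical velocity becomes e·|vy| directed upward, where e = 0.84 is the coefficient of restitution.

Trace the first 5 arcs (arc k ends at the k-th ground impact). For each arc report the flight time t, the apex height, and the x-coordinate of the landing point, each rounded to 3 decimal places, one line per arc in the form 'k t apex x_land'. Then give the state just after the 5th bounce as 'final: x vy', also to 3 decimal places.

Arc 1: start y=9.260, vy=11.310 → t=2.901, apex=15.656, x_land=13.139, impact vy=-17.695
  bounce: vy ← 0.84·17.695 = 14.864
Arc 2: start y=0.000, vy=14.864 → t=2.973, apex=11.047, x_land=26.606, impact vy=-14.864
  bounce: vy ← 0.84·14.864 = 12.486
Arc 3: start y=0.000, vy=12.486 → t=2.497, apex=7.795, x_land=37.918, impact vy=-12.486
  bounce: vy ← 0.84·12.486 = 10.488
Arc 4: start y=0.000, vy=10.488 → t=2.098, apex=5.500, x_land=47.420, impact vy=-10.488
  bounce: vy ← 0.84·10.488 = 8.810
Arc 5: start y=0.000, vy=8.810 → t=1.762, apex=3.881, x_land=55.402, impact vy=-8.810
  bounce: vy ← 0.84·8.810 = 7.400

1 2.901 15.656 13.139
2 2.973 11.047 26.606
3 2.497 7.795 37.918
4 2.098 5.500 47.420
5 1.762 3.881 55.402
final: 55.402 7.400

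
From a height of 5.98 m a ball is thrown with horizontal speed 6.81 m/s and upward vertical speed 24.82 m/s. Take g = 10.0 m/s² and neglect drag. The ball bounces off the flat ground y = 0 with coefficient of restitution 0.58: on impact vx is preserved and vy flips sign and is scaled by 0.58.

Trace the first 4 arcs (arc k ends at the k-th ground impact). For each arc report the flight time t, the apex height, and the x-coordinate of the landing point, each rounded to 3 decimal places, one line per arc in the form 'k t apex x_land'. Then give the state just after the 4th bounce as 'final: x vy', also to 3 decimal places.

Arc 1: start y=5.980, vy=24.820 → t=5.194, apex=36.782, x_land=35.373, impact vy=-27.123
  bounce: vy ← 0.58·27.123 = 15.731
Arc 2: start y=0.000, vy=15.731 → t=3.146, apex=12.373, x_land=56.799, impact vy=-15.731
  bounce: vy ← 0.58·15.731 = 9.124
Arc 3: start y=0.000, vy=9.124 → t=1.825, apex=4.162, x_land=69.226, impact vy=-9.124
  bounce: vy ← 0.58·9.124 = 5.292
Arc 4: start y=0.000, vy=5.292 → t=1.058, apex=1.400, x_land=76.433, impact vy=-5.292
  bounce: vy ← 0.58·5.292 = 3.069

1 5.194 36.782 35.373
2 3.146 12.373 56.799
3 1.825 4.162 69.226
4 1.058 1.400 76.433
final: 76.433 3.069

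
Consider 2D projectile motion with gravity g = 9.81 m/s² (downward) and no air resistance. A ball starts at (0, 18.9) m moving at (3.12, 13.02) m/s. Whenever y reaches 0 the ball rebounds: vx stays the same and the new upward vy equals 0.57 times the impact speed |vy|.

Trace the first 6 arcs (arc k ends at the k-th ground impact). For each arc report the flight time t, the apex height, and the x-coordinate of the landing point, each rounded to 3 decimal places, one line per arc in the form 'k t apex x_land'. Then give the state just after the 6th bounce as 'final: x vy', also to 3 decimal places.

Arc 1: start y=18.900, vy=13.020 → t=3.697, apex=27.540, x_land=11.534, impact vy=-23.245
  bounce: vy ← 0.57·23.245 = 13.250
Arc 2: start y=0.000, vy=13.250 → t=2.701, apex=8.948, x_land=19.962, impact vy=-13.250
  bounce: vy ← 0.57·13.250 = 7.552
Arc 3: start y=0.000, vy=7.552 → t=1.540, apex=2.907, x_land=24.766, impact vy=-7.552
  bounce: vy ← 0.57·7.552 = 4.305
Arc 4: start y=0.000, vy=4.305 → t=0.878, apex=0.945, x_land=27.504, impact vy=-4.305
  bounce: vy ← 0.57·4.305 = 2.454
Arc 5: start y=0.000, vy=2.454 → t=0.500, apex=0.307, x_land=29.065, impact vy=-2.454
  bounce: vy ← 0.57·2.454 = 1.399
Arc 6: start y=0.000, vy=1.399 → t=0.285, apex=0.100, x_land=29.955, impact vy=-1.399
  bounce: vy ← 0.57·1.399 = 0.797

1 3.697 27.540 11.534
2 2.701 8.948 19.962
3 1.540 2.907 24.766
4 0.878 0.945 27.504
5 0.500 0.307 29.065
6 0.285 0.100 29.955
final: 29.955 0.797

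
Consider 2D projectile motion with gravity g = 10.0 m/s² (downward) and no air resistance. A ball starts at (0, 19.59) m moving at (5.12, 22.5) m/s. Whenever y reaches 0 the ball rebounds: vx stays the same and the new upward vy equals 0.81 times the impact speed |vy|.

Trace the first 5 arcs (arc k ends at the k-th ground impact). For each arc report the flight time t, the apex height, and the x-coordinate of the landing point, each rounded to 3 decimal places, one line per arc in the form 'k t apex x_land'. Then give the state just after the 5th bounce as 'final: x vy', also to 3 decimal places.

1 5.247 44.903 26.863
2 4.855 29.461 51.720
3 3.932 19.329 71.853
4 3.185 12.682 88.161
5 2.580 8.321 101.371
final: 101.371 10.449

Arc 1: start y=19.590, vy=22.500 → t=5.247, apex=44.903, x_land=26.863, impact vy=-29.967
  bounce: vy ← 0.81·29.967 = 24.274
Arc 2: start y=0.000, vy=24.274 → t=4.855, apex=29.461, x_land=51.720, impact vy=-24.274
  bounce: vy ← 0.81·24.274 = 19.662
Arc 3: start y=0.000, vy=19.662 → t=3.932, apex=19.329, x_land=71.853, impact vy=-19.662
  bounce: vy ← 0.81·19.662 = 15.926
Arc 4: start y=0.000, vy=15.926 → t=3.185, apex=12.682, x_land=88.161, impact vy=-15.926
  bounce: vy ← 0.81·15.926 = 12.900
Arc 5: start y=0.000, vy=12.900 → t=2.580, apex=8.321, x_land=101.371, impact vy=-12.900
  bounce: vy ← 0.81·12.900 = 10.449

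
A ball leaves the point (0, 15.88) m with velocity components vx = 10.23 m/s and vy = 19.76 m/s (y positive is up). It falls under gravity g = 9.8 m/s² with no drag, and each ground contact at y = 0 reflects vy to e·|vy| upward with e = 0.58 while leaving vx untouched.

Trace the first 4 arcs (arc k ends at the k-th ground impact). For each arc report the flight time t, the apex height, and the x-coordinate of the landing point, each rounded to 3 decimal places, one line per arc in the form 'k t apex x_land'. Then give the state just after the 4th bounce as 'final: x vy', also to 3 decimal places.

1 4.719 35.801 48.279
2 3.136 12.044 80.355
3 1.819 4.051 98.960
4 1.055 1.363 109.750
final: 109.750 2.998

Arc 1: start y=15.880, vy=19.760 → t=4.719, apex=35.801, x_land=48.279, impact vy=-26.490
  bounce: vy ← 0.58·26.490 = 15.364
Arc 2: start y=0.000, vy=15.364 → t=3.136, apex=12.044, x_land=80.355, impact vy=-15.364
  bounce: vy ← 0.58·15.364 = 8.911
Arc 3: start y=0.000, vy=8.911 → t=1.819, apex=4.051, x_land=98.960, impact vy=-8.911
  bounce: vy ← 0.58·8.911 = 5.168
Arc 4: start y=0.000, vy=5.168 → t=1.055, apex=1.363, x_land=109.750, impact vy=-5.168
  bounce: vy ← 0.58·5.168 = 2.998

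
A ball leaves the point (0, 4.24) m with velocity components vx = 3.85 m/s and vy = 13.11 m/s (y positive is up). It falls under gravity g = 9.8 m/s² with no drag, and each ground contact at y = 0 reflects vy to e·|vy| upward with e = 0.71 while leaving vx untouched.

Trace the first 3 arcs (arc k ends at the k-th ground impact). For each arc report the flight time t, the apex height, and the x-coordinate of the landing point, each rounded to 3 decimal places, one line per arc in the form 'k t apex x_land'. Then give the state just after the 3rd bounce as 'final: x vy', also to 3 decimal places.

1 2.967 13.009 11.423
2 2.314 6.558 20.331
3 1.643 3.306 26.656
final: 26.656 5.715

Arc 1: start y=4.240, vy=13.110 → t=2.967, apex=13.009, x_land=11.423, impact vy=-15.968
  bounce: vy ← 0.71·15.968 = 11.337
Arc 2: start y=0.000, vy=11.337 → t=2.314, apex=6.558, x_land=20.331, impact vy=-11.337
  bounce: vy ← 0.71·11.337 = 8.049
Arc 3: start y=0.000, vy=8.049 → t=1.643, apex=3.306, x_land=26.656, impact vy=-8.049
  bounce: vy ← 0.71·8.049 = 5.715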